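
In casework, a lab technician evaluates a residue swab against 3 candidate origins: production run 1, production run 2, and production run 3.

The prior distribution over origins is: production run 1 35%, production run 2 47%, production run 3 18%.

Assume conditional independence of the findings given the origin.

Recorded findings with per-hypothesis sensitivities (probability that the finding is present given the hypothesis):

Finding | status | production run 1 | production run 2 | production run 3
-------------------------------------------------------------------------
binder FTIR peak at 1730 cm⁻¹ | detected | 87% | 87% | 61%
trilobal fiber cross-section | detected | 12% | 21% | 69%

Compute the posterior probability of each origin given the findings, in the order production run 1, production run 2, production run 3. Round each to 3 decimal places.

For each hypothesis, the unnormalized posterior weight is prior × product of the finding likelihoods:
  production run 1: 0.35 × 0.87 × 0.12 = 0.03654
  production run 2: 0.47 × 0.87 × 0.21 = 0.085869
  production run 3: 0.18 × 0.61 × 0.69 = 0.075762
Marginal likelihood of the evidence = 0.19817.
P(production run 1 | evidence) = 0.03654 / 0.19817 ≈ 0.184
P(production run 2 | evidence) = 0.085869 / 0.19817 ≈ 0.433
P(production run 3 | evidence) = 0.075762 / 0.19817 ≈ 0.382

0.184, 0.433, 0.382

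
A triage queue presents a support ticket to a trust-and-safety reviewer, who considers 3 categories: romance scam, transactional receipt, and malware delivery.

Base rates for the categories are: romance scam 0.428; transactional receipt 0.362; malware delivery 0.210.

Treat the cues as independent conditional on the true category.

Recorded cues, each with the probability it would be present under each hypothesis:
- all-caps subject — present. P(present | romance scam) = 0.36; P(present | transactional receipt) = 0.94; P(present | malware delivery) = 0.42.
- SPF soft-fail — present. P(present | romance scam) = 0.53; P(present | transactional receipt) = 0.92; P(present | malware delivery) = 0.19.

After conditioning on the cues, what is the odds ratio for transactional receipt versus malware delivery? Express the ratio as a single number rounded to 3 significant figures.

The normalizing constant cancels in an odds ratio, so compute prior × likelihood for the two hypotheses only:
  transactional receipt: 0.362 × 0.94 × 0.92 = 0.31306
  malware delivery: 0.210 × 0.42 × 0.19 = 0.016758
Posterior odds = 0.31306 / 0.016758 ≈ 18.7.

18.7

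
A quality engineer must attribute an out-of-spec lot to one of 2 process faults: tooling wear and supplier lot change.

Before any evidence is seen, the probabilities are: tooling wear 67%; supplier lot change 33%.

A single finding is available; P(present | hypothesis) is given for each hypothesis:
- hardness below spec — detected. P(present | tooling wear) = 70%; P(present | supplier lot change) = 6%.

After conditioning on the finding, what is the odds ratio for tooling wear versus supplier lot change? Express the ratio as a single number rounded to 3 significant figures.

23.7

The normalizing constant cancels in an odds ratio, so compute prior × likelihood for the two hypotheses only:
  tooling wear: 0.67 × 0.70 = 0.469
  supplier lot change: 0.33 × 0.06 = 0.0198
Odds(tooling wear : supplier lot change) = 0.469 / 0.0198 ≈ 23.7.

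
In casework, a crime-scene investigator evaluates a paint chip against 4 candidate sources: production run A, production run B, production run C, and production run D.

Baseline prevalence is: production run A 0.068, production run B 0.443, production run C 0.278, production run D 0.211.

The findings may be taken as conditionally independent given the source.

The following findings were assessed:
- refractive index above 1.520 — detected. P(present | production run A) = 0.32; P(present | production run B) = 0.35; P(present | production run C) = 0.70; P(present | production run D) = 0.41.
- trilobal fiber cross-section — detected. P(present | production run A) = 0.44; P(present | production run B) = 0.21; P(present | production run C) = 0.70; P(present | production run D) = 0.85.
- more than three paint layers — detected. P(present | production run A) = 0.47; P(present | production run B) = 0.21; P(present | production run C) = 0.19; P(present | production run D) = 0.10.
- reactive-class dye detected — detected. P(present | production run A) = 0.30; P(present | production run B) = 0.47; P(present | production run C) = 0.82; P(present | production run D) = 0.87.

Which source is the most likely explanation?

For each hypothesis, the unnormalized posterior weight is prior × product of the finding likelihoods:
  production run A: 0.068 × 0.32 × 0.44 × 0.47 × 0.30 = 0.00135
  production run B: 0.443 × 0.35 × 0.21 × 0.21 × 0.47 = 0.0032137
  production run C: 0.278 × 0.70 × 0.70 × 0.19 × 0.82 = 0.021223
  production run D: 0.211 × 0.41 × 0.85 × 0.10 × 0.87 = 0.0063974
The unnormalized weights sum to 0.032184.
P(production run A | evidence) ≈ 0.00135 / 0.032184 ≈ 0.042
P(production run B | evidence) ≈ 0.0032137 / 0.032184 ≈ 0.100
P(production run C | evidence) ≈ 0.021223 / 0.032184 ≈ 0.659
P(production run D | evidence) ≈ 0.0063974 / 0.032184 ≈ 0.199
The largest is 0.659, so production run C is most probable.

production run C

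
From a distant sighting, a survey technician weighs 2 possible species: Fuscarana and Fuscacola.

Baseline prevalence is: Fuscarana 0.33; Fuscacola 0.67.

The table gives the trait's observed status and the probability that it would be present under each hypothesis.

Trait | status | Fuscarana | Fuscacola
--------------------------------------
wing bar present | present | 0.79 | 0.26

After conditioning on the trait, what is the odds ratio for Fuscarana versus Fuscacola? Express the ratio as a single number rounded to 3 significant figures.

1.50

Unnormalized posterior weight (prior times the trait likelihood) for each of the two hypotheses:
  Fuscarana: 0.33 × 0.79 = 0.2607
  Fuscacola: 0.67 × 0.26 = 0.1742
Posterior odds = 0.2607 / 0.1742 ≈ 1.50.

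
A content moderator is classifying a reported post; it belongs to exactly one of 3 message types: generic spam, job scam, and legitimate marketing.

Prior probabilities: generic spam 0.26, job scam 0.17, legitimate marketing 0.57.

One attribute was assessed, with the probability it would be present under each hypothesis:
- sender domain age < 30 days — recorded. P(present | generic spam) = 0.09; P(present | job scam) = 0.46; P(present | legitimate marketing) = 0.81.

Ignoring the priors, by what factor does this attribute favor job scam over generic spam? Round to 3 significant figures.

The Bayes factor is the ratio of the two likelihoods.
  job scam: 0.46
  generic spam: 0.09
Bayes factor = 0.46 / 0.09 ≈ 5.11

5.11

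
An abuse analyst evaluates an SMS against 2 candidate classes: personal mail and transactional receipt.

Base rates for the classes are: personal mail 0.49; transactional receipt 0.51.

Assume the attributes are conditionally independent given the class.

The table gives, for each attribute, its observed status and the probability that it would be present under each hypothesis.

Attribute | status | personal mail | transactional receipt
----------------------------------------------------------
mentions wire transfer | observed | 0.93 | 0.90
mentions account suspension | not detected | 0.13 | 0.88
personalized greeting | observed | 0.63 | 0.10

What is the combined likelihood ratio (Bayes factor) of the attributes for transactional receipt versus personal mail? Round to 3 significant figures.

Take the product of per-attribute likelihoods under each hypothesis (using 1 − P(present | H) for each absent attribute), then divide.
  transactional receipt: 0.90 × (1 − 0.88) × 0.10 = 0.0108
  personal mail: 0.93 × (1 − 0.13) × 0.63 = 0.50973
Bayes factor = 0.0108 / 0.50973 ≈ 0.0212

0.0212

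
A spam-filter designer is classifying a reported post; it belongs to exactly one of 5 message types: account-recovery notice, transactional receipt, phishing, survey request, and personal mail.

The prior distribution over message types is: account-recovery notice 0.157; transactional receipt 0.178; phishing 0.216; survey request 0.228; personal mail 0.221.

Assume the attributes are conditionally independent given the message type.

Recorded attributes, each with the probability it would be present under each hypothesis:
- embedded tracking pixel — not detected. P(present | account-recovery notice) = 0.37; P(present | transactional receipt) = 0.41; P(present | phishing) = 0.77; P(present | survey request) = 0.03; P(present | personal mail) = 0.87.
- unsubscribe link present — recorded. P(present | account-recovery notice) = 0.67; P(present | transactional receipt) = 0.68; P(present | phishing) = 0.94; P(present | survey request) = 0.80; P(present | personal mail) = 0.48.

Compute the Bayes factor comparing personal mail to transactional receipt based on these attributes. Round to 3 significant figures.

0.156

The Bayes factor is the ratio of the joint likelihoods of the attribute pattern under the two hypotheses (using 1 − P(present | H) for each absent attribute).
  personal mail: (1 − 0.87) × 0.48 = 0.0624
  transactional receipt: (1 − 0.41) × 0.68 = 0.4012
Bayes factor = 0.0624 / 0.4012 ≈ 0.156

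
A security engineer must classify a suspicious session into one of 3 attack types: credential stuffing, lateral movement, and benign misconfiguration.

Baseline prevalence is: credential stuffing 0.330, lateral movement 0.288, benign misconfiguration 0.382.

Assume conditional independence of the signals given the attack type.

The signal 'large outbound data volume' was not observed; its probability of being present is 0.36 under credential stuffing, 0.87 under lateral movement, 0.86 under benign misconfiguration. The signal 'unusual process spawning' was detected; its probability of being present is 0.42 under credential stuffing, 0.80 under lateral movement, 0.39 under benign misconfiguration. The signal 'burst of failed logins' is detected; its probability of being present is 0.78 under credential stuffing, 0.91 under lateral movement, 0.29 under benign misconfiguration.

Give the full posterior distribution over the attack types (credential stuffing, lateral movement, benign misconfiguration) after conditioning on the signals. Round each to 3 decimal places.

Multiply each prior by the joint likelihood of the signal pattern (using 1 − P(present | H) for each absent signal):
  credential stuffing: 0.330 × (1 − 0.36) × 0.42 × 0.78 = 0.069189
  lateral movement: 0.288 × (1 − 0.87) × 0.80 × 0.91 = 0.027256
  benign misconfiguration: 0.382 × (1 − 0.86) × 0.39 × 0.29 = 0.0060486
Marginal likelihood of the evidence = 0.10249.
P(credential stuffing | evidence) = 0.069189 / 0.10249 ≈ 0.675
P(lateral movement | evidence) = 0.027256 / 0.10249 ≈ 0.266
P(benign misconfiguration | evidence) = 0.0060486 / 0.10249 ≈ 0.059

0.675, 0.266, 0.059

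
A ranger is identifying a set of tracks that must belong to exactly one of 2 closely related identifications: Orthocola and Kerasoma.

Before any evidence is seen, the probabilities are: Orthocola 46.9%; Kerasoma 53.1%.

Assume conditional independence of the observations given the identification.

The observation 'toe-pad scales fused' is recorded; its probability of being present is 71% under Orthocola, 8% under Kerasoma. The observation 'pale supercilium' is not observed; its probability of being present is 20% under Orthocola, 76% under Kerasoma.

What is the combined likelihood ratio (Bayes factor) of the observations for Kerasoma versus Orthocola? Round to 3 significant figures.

0.0338

The Bayes factor is the ratio of the joint likelihoods of the evidence pattern under the two hypotheses (using 1 − P(present | H) for each absent observation).
  Kerasoma: 0.08 × (1 − 0.76) = 0.0192
  Orthocola: 0.71 × (1 − 0.20) = 0.568
Bayes factor = 0.0192 / 0.568 ≈ 0.0338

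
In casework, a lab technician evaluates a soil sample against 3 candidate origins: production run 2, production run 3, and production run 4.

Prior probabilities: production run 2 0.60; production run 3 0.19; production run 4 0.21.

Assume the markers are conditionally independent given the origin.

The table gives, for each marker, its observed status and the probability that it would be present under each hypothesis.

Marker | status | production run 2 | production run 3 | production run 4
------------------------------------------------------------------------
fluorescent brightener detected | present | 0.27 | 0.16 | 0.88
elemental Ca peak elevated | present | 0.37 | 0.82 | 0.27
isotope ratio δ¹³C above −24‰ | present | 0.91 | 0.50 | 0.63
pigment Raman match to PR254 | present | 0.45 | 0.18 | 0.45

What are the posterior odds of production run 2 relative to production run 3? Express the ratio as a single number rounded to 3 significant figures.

The normalizing constant cancels in an odds ratio, so compute prior × likelihood for the two hypotheses only:
  production run 2: 0.60 × 0.27 × 0.37 × 0.91 × 0.45 = 0.024545
  production run 3: 0.19 × 0.16 × 0.82 × 0.50 × 0.18 = 0.0022435
Odds(production run 2 : production run 3) = 0.024545 / 0.0022435 ≈ 10.9.

10.9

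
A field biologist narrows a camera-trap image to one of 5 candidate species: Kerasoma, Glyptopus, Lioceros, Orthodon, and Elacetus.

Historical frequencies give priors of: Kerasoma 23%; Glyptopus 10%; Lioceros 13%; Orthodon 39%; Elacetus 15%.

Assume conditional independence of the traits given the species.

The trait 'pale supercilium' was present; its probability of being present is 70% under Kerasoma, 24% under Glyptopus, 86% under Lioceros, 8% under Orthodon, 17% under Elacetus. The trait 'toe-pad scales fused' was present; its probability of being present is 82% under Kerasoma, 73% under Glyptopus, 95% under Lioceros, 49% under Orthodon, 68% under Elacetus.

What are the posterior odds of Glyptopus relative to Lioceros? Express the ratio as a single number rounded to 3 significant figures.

0.165

Posterior odds equal prior odds times the likelihood ratio; only the two competing hypotheses matter.
  Glyptopus: 0.10 × 0.24 × 0.73 = 0.01752
  Lioceros: 0.13 × 0.86 × 0.95 = 0.10621
Posterior odds = 0.01752 / 0.10621 ≈ 0.165.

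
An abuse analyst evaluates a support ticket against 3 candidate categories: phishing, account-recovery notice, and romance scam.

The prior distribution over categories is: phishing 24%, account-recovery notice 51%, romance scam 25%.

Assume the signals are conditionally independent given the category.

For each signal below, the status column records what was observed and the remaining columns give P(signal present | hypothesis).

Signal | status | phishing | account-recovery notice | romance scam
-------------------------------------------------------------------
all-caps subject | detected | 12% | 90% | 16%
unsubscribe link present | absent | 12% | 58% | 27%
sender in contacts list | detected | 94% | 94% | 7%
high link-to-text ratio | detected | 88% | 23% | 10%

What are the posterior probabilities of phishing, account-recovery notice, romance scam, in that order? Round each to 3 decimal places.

Multiply each prior by the joint likelihood of the signal pattern (using 1 − P(present | H) for each absent signal):
  phishing: 0.24 × 0.12 × (1 − 0.12) × 0.94 × 0.88 = 0.020965
  account-recovery notice: 0.51 × 0.90 × (1 − 0.58) × 0.94 × 0.23 = 0.041679
  romance scam: 0.25 × 0.16 × (1 − 0.27) × 0.07 × 0.10 = 0.0002044
Marginal likelihood of the evidence = 0.062848.
P(phishing | evidence) = 0.020965 / 0.062848 ≈ 0.334
P(account-recovery notice | evidence) = 0.041679 / 0.062848 ≈ 0.663
P(romance scam | evidence) = 0.0002044 / 0.062848 ≈ 0.003

0.334, 0.663, 0.003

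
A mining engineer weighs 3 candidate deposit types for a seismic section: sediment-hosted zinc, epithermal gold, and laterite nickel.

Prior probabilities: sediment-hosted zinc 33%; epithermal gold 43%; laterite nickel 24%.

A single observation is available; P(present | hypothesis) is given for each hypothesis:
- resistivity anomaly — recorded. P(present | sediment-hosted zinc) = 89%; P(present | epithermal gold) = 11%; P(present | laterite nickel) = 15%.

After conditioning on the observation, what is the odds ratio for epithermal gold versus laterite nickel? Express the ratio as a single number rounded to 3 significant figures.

1.31

Unnormalized posterior weight (prior times the observation likelihood) for each of the two hypotheses:
  epithermal gold: 0.43 × 0.11 = 0.0473
  laterite nickel: 0.24 × 0.15 = 0.036
Posterior odds = 0.0473 / 0.036 ≈ 1.31.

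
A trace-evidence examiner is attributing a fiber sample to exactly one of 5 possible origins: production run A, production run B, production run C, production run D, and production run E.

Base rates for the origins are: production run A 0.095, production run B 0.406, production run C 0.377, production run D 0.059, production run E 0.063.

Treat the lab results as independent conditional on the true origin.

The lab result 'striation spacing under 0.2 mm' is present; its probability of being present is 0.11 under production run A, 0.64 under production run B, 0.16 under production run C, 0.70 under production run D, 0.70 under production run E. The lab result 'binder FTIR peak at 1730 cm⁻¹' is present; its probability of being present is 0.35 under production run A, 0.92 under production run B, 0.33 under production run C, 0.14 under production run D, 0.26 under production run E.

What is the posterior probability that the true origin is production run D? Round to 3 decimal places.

Multiply each prior by the joint likelihood of the lab result pattern:
  production run A: 0.095 × 0.11 × 0.35 = 0.0036575
  production run B: 0.406 × 0.64 × 0.92 = 0.23905
  production run C: 0.377 × 0.16 × 0.33 = 0.019906
  production run D: 0.059 × 0.70 × 0.14 = 0.005782
  production run E: 0.063 × 0.70 × 0.26 = 0.011466
Normalizing constant Z = 0.0036575 + 0.23905 + 0.019906 + 0.005782 + 0.011466 = 0.27986.
P(production run D | evidence) = 0.005782 / 0.27986 ≈ 0.021.

0.021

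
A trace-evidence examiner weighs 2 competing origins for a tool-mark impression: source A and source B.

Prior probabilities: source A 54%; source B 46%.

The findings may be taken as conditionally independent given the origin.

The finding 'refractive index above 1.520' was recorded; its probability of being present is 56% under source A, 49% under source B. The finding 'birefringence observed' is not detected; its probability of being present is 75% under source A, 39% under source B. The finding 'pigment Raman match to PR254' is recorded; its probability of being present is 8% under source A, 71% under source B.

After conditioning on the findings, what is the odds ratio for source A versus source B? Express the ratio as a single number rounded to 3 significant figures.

Unnormalized posterior weight (prior times the finding likelihoods) for each of the two hypotheses (using 1 − P(present | H) for each absent finding):
  source A: 0.54 × 0.56 × (1 − 0.75) × 0.08 = 0.006048
  source B: 0.46 × 0.49 × (1 − 0.39) × 0.71 = 0.097621
Posterior odds = 0.006048 / 0.097621 ≈ 0.0620.

0.0620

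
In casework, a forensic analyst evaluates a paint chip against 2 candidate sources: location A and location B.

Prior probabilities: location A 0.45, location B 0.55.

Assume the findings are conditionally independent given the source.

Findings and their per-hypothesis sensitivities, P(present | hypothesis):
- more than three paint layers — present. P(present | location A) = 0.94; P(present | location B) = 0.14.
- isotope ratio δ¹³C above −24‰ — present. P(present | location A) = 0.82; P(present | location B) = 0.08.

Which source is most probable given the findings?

Multiply each prior by the joint likelihood of the evidence pattern:
  location A: 0.45 × 0.94 × 0.82 = 0.34686
  location B: 0.55 × 0.14 × 0.08 = 0.00616
The unnormalized weights sum to 0.35302.
P(location A | evidence) ≈ 0.34686 / 0.35302 ≈ 0.983
P(location B | evidence) ≈ 0.00616 / 0.35302 ≈ 0.017
The largest is 0.983, so location A is most probable.

location A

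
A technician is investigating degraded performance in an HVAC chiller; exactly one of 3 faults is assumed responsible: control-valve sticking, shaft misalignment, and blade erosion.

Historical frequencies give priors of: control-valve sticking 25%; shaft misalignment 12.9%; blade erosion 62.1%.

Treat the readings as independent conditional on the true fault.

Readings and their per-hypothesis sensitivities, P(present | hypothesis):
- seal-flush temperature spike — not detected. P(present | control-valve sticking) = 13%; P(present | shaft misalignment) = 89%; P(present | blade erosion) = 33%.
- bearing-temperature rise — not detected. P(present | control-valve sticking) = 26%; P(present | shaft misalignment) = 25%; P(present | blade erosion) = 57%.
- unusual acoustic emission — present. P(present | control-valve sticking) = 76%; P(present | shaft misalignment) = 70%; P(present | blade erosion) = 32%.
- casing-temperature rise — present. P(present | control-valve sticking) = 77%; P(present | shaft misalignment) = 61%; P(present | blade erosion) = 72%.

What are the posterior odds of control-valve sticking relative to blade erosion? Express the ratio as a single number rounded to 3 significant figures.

Posterior odds equal prior odds times the likelihood ratio; only the two competing hypotheses matter (using 1 − P(present | H) for each absent reading).
  control-valve sticking: 0.250 × (1 − 0.13) × (1 − 0.26) × 0.76 × 0.77 = 0.094188
  blade erosion: 0.621 × (1 − 0.33) × (1 − 0.57) × 0.32 × 0.72 = 0.041221
Odds(control-valve sticking : blade erosion) = 0.094188 / 0.041221 ≈ 2.28.

2.28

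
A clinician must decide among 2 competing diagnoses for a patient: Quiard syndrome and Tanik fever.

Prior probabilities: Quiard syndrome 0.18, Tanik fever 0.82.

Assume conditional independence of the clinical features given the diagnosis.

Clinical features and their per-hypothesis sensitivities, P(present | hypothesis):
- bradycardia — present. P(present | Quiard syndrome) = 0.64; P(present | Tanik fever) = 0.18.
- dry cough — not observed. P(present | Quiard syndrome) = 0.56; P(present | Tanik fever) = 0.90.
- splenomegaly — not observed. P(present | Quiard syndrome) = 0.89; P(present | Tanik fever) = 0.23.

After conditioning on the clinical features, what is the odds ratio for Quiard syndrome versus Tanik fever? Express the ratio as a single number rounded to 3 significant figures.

0.491

Posterior odds equal prior odds times the likelihood ratio; only the two competing hypotheses matter (using 1 − P(present | H) for each absent clinical feature).
  Quiard syndrome: 0.18 × 0.64 × (1 − 0.56) × (1 − 0.89) = 0.0055757
  Tanik fever: 0.82 × 0.18 × (1 − 0.90) × (1 − 0.23) = 0.011365
Odds(Quiard syndrome : Tanik fever) = 0.0055757 / 0.011365 ≈ 0.491.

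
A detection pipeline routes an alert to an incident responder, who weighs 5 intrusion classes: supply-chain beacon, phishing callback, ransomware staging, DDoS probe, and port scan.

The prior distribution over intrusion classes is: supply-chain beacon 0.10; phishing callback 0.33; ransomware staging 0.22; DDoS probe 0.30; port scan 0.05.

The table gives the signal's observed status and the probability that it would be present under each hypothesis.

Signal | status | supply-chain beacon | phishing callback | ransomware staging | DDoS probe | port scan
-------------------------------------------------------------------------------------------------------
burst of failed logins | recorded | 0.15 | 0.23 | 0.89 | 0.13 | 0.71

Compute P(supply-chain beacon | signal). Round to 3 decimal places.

0.042

By Bayes' rule, the unnormalized weight for each hypothesis is prior × likelihood:
  supply-chain beacon: 0.10 × 0.15 = 0.015
  phishing callback: 0.33 × 0.23 = 0.0759
  ransomware staging: 0.22 × 0.89 = 0.1958
  DDoS probe: 0.30 × 0.13 = 0.039
  port scan: 0.05 × 0.71 = 0.0355
Normalizing constant Z = 0.015 + 0.0759 + 0.1958 + 0.039 + 0.0355 = 0.3612.
P(supply-chain beacon | evidence) = 0.015 / 0.3612 ≈ 0.042.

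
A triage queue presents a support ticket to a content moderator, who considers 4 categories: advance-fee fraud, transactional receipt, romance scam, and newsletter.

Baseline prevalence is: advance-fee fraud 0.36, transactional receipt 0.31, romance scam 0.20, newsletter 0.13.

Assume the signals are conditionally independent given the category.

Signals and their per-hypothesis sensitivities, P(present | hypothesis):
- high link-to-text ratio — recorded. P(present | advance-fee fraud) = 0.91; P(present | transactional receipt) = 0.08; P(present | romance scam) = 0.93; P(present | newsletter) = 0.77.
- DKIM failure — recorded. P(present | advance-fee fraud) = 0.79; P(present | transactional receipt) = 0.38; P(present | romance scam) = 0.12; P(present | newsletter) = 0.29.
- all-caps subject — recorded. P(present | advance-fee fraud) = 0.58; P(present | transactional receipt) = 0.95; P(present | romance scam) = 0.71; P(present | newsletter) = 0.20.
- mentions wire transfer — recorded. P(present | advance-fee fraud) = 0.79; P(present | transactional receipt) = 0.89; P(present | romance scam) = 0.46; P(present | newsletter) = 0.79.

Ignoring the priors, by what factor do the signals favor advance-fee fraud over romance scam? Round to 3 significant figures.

Joint likelihood of the signal pattern under each hypothesis:
  advance-fee fraud: 0.91 × 0.79 × 0.58 × 0.79 = 0.3294
  romance scam: 0.93 × 0.12 × 0.71 × 0.46 = 0.036449
Bayes factor = 0.3294 / 0.036449 ≈ 9.04

9.04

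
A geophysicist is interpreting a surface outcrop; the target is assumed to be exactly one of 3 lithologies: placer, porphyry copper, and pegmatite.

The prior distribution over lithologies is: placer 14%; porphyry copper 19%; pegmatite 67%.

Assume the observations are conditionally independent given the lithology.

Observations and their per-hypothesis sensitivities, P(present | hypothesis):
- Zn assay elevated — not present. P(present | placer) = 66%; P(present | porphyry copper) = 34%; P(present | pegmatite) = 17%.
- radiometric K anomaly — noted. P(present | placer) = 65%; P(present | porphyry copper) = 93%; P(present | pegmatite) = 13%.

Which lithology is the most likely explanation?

For each hypothesis, the unnormalized posterior weight is prior × product of the observation likelihoods (using 1 − P(present | H) for each absent observation):
  placer: 0.14 × (1 − 0.66) × 0.65 = 0.03094
  porphyry copper: 0.19 × (1 − 0.34) × 0.93 = 0.11662
  pegmatite: 0.67 × (1 − 0.17) × 0.13 = 0.072293
The unnormalized weights sum to 0.21985.
P(placer | evidence) ≈ 0.03094 / 0.21985 ≈ 0.141
P(porphyry copper | evidence) ≈ 0.11662 / 0.21985 ≈ 0.530
P(pegmatite | evidence) ≈ 0.072293 / 0.21985 ≈ 0.329
The largest is 0.530, so porphyry copper is most probable.

porphyry copper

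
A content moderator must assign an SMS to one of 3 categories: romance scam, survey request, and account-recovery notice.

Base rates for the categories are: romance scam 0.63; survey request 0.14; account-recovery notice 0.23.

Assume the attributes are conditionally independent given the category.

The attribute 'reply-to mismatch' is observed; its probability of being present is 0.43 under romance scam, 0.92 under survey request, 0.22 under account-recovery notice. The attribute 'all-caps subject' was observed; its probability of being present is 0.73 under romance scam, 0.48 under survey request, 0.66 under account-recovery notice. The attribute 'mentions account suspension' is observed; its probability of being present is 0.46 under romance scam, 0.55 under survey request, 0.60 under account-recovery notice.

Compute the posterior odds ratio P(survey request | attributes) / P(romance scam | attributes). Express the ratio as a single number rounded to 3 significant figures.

Unnormalized posterior weight (prior times the attribute likelihoods) for each of the two hypotheses:
  survey request: 0.14 × 0.92 × 0.48 × 0.55 = 0.034003
  romance scam: 0.63 × 0.43 × 0.73 × 0.46 = 0.090968
Odds(survey request : romance scam) = 0.034003 / 0.090968 ≈ 0.374.

0.374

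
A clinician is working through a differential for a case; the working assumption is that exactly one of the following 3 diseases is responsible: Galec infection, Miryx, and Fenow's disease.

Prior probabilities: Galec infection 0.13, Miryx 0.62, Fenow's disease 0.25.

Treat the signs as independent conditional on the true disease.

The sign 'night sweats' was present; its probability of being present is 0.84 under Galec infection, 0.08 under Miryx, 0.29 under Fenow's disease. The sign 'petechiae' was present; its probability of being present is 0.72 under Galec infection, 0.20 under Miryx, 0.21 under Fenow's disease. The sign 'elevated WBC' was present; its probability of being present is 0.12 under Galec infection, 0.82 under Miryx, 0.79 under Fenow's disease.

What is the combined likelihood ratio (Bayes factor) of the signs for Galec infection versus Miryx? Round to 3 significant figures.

5.53

Joint likelihood of the sign pattern under each hypothesis:
  Galec infection: 0.84 × 0.72 × 0.12 = 0.072576
  Miryx: 0.08 × 0.20 × 0.82 = 0.01312
Bayes factor = 0.072576 / 0.01312 ≈ 5.53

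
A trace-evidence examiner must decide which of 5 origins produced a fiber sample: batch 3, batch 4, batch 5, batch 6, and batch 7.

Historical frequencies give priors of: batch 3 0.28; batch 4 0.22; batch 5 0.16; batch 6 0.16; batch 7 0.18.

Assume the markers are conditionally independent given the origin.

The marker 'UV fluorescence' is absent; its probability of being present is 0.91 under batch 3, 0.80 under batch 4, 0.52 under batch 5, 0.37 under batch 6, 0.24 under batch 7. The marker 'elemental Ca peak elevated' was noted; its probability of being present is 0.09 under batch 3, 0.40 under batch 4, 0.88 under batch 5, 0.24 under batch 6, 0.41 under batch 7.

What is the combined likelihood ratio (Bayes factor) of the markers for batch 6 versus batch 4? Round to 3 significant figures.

1.89

The Bayes factor is the ratio of the joint likelihoods of the marker pattern under the two hypotheses (using 1 − P(present | H) for each absent marker).
  batch 6: (1 − 0.37) × 0.24 = 0.1512
  batch 4: (1 − 0.80) × 0.40 = 0.08
Bayes factor = 0.1512 / 0.08 ≈ 1.89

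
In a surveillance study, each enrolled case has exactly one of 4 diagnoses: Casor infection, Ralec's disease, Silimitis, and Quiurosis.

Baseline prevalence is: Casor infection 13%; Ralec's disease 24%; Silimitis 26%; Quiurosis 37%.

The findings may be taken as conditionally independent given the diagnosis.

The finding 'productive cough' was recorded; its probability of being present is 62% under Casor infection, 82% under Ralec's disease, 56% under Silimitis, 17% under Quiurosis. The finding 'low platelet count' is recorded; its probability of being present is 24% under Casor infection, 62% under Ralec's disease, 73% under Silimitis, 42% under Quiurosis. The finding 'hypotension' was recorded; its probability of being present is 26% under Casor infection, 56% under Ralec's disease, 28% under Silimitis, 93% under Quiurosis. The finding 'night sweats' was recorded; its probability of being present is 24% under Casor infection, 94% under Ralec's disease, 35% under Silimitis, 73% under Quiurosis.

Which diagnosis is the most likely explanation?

Multiply each prior by the joint likelihood of the evidence pattern:
  Casor infection: 0.13 × 0.62 × 0.24 × 0.26 × 0.24 = 0.0012071
  Ralec's disease: 0.24 × 0.82 × 0.62 × 0.56 × 0.94 = 0.064229
  Silimitis: 0.26 × 0.56 × 0.73 × 0.28 × 0.35 = 0.010416
  Quiurosis: 0.37 × 0.17 × 0.42 × 0.93 × 0.73 = 0.017935
Normalizing constant Z = 0.0012071 + 0.064229 + 0.010416 + 0.017935 = 0.093788.
P(Casor infection | evidence) ≈ 0.0012071 / 0.093788 ≈ 0.013
P(Ralec's disease | evidence) ≈ 0.064229 / 0.093788 ≈ 0.685
P(Silimitis | evidence) ≈ 0.010416 / 0.093788 ≈ 0.111
P(Quiurosis | evidence) ≈ 0.017935 / 0.093788 ≈ 0.191
The largest is 0.685, so Ralec's disease is most probable.

Ralec's disease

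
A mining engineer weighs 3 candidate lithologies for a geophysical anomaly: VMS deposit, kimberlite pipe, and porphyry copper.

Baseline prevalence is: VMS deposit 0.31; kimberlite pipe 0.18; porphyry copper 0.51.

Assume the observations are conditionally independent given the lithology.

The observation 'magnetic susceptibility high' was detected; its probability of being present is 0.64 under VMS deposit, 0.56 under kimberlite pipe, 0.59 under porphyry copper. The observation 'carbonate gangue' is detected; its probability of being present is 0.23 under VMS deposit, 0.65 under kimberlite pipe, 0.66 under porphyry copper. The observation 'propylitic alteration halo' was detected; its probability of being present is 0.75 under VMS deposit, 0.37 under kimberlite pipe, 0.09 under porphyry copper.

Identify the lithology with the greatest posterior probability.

For each hypothesis, the unnormalized posterior weight is prior × product of the observation likelihoods:
  VMS deposit: 0.31 × 0.64 × 0.23 × 0.75 = 0.034224
  kimberlite pipe: 0.18 × 0.56 × 0.65 × 0.37 = 0.024242
  porphyry copper: 0.51 × 0.59 × 0.66 × 0.09 = 0.017873
The unnormalized weights sum to 0.07634.
P(VMS deposit | evidence) ≈ 0.034224 / 0.07634 ≈ 0.448
P(kimberlite pipe | evidence) ≈ 0.024242 / 0.07634 ≈ 0.318
P(porphyry copper | evidence) ≈ 0.017873 / 0.07634 ≈ 0.234
The largest is 0.448, so VMS deposit is most probable.

VMS deposit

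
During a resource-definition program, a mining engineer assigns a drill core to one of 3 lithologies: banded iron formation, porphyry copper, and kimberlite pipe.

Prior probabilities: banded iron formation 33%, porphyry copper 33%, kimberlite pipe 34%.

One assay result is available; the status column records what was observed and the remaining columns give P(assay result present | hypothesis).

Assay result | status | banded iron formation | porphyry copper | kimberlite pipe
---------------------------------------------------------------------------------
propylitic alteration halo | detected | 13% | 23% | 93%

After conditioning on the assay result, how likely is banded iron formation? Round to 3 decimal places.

0.099

Multiply each prior by the likelihood of the assay result:
  banded iron formation: 0.33 × 0.13 = 0.0429
  porphyry copper: 0.33 × 0.23 = 0.0759
  kimberlite pipe: 0.34 × 0.93 = 0.3162
The unnormalized weights sum to 0.435.
P(banded iron formation | evidence) = 0.0429 / 0.435 ≈ 0.099.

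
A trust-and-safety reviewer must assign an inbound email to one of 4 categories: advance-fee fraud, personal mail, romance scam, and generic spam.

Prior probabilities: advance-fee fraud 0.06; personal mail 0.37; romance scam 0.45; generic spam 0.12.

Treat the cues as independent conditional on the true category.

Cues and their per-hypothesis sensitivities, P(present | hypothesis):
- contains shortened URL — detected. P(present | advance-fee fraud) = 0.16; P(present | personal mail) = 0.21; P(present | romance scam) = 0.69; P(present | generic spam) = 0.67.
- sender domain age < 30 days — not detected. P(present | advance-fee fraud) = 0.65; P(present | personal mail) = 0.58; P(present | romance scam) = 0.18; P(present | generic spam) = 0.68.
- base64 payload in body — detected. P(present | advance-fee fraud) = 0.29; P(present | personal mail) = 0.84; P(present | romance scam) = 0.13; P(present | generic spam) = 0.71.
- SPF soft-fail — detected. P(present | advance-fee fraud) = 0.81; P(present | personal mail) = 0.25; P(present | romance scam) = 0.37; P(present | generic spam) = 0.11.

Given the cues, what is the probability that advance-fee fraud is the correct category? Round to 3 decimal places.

By Bayes' rule with conditional independence, the unnormalized weight for each hypothesis is prior × ∏ likelihoods (using 1 − P(present | H) for each absent cue):
  advance-fee fraud: 0.06 × 0.16 × (1 − 0.65) × 0.29 × 0.81 = 0.00078926
  personal mail: 0.37 × 0.21 × (1 − 0.58) × 0.84 × 0.25 = 0.0068531
  romance scam: 0.45 × 0.69 × (1 − 0.18) × 0.13 × 0.37 = 0.012247
  generic spam: 0.12 × 0.67 × (1 − 0.68) × 0.71 × 0.11 = 0.0020094
The unnormalized weights sum to 0.021899.
P(advance-fee fraud | evidence) = 0.00078926 / 0.021899 ≈ 0.036.

0.036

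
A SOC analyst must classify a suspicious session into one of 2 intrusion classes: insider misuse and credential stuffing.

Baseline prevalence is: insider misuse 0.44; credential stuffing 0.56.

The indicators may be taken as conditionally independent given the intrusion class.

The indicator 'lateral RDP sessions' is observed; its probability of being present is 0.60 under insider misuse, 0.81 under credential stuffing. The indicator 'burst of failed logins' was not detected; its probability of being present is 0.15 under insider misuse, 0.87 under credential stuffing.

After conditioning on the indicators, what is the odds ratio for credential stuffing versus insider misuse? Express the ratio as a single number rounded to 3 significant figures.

Posterior odds equal prior odds times the likelihood ratio; only the two competing hypotheses matter (using 1 − P(present | H) for each absent indicator).
  credential stuffing: 0.56 × 0.81 × (1 − 0.87) = 0.058968
  insider misuse: 0.44 × 0.60 × (1 − 0.15) = 0.2244
Odds(credential stuffing : insider misuse) = 0.058968 / 0.2244 ≈ 0.263.

0.263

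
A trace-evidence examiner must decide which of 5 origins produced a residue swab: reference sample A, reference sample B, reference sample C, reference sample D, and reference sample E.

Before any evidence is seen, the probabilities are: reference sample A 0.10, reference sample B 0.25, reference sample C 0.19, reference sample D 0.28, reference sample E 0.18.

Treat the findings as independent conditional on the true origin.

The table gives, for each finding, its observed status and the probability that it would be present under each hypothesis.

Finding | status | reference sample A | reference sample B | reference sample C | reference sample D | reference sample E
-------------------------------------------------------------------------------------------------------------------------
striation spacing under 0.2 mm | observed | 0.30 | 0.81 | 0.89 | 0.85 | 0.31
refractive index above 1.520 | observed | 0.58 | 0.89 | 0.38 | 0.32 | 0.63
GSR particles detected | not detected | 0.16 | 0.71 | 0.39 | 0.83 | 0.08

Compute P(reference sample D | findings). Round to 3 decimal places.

Multiply each prior by the joint likelihood of the evidence pattern (using 1 − P(present | H) for each absent finding):
  reference sample A: 0.10 × 0.30 × 0.58 × (1 − 0.16) = 0.014616
  reference sample B: 0.25 × 0.81 × 0.89 × (1 − 0.71) = 0.052265
  reference sample C: 0.19 × 0.89 × 0.38 × (1 − 0.39) = 0.039197
  reference sample D: 0.28 × 0.85 × 0.32 × (1 − 0.83) = 0.012947
  reference sample E: 0.18 × 0.31 × 0.63 × (1 − 0.08) = 0.032342
Normalizing constant Z = 0.014616 + 0.052265 + 0.039197 + 0.012947 + 0.032342 = 0.15137.
P(reference sample D | evidence) = 0.012947 / 0.15137 ≈ 0.086.

0.086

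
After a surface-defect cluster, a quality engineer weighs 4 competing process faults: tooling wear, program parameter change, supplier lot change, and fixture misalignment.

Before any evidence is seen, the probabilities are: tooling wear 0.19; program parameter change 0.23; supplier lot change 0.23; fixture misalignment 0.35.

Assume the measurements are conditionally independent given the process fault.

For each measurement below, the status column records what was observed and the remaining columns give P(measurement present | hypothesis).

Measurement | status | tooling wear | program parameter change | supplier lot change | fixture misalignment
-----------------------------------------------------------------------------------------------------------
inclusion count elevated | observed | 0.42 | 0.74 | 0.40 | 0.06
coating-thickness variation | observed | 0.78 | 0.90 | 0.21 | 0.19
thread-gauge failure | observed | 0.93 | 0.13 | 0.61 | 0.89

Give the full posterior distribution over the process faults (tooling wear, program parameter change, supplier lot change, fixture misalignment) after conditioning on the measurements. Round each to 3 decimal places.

0.622, 0.214, 0.127, 0.038

By Bayes' rule with conditional independence, the unnormalized weight for each hypothesis is prior × ∏ likelihoods:
  tooling wear: 0.19 × 0.42 × 0.78 × 0.93 = 0.057887
  program parameter change: 0.23 × 0.74 × 0.90 × 0.13 = 0.019913
  supplier lot change: 0.23 × 0.40 × 0.21 × 0.61 = 0.011785
  fixture misalignment: 0.35 × 0.06 × 0.19 × 0.89 = 0.0035511
Normalizing constant Z = 0.057887 + 0.019913 + 0.011785 + 0.0035511 = 0.093137.
P(tooling wear | evidence) = 0.057887 / 0.093137 ≈ 0.622
P(program parameter change | evidence) = 0.019913 / 0.093137 ≈ 0.214
P(supplier lot change | evidence) = 0.011785 / 0.093137 ≈ 0.127
P(fixture misalignment | evidence) = 0.0035511 / 0.093137 ≈ 0.038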